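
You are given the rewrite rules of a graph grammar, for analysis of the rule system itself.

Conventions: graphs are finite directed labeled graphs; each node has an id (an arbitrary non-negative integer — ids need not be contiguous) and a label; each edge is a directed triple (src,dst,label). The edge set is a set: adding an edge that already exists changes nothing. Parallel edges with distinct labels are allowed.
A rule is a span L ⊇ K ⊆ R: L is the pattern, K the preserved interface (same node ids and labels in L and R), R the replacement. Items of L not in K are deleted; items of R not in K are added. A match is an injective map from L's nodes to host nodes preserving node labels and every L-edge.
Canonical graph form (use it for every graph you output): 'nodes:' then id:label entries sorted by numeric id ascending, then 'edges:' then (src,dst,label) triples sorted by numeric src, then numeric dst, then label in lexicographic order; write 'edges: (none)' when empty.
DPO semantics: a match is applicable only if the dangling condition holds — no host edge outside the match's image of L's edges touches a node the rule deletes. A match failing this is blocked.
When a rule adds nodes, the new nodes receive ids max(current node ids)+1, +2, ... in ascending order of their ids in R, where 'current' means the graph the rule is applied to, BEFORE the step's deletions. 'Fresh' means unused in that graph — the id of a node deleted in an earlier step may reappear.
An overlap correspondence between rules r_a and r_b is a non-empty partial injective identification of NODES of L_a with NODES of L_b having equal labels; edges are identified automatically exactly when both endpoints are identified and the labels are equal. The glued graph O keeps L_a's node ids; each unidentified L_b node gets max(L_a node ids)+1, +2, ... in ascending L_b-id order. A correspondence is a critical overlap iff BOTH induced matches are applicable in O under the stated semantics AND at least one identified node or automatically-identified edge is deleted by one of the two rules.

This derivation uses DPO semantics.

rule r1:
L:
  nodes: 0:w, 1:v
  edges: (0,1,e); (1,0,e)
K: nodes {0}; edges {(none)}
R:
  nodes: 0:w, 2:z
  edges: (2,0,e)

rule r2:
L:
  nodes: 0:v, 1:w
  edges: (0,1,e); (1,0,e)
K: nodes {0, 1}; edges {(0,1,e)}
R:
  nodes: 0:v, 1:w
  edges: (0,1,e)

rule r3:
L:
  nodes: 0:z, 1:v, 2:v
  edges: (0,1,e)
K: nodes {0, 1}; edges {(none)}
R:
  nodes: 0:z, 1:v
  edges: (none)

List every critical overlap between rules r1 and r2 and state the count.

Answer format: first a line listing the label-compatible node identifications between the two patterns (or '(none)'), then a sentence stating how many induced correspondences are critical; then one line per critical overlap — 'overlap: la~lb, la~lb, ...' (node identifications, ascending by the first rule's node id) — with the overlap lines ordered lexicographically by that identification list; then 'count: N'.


label-compatible node identifications between L(r1) and L(r2): 0~1, 1~0
1 of the induced correspondences is a critical overlap of r1 and r2.
overlap: 0~1, 1~0
count: 1


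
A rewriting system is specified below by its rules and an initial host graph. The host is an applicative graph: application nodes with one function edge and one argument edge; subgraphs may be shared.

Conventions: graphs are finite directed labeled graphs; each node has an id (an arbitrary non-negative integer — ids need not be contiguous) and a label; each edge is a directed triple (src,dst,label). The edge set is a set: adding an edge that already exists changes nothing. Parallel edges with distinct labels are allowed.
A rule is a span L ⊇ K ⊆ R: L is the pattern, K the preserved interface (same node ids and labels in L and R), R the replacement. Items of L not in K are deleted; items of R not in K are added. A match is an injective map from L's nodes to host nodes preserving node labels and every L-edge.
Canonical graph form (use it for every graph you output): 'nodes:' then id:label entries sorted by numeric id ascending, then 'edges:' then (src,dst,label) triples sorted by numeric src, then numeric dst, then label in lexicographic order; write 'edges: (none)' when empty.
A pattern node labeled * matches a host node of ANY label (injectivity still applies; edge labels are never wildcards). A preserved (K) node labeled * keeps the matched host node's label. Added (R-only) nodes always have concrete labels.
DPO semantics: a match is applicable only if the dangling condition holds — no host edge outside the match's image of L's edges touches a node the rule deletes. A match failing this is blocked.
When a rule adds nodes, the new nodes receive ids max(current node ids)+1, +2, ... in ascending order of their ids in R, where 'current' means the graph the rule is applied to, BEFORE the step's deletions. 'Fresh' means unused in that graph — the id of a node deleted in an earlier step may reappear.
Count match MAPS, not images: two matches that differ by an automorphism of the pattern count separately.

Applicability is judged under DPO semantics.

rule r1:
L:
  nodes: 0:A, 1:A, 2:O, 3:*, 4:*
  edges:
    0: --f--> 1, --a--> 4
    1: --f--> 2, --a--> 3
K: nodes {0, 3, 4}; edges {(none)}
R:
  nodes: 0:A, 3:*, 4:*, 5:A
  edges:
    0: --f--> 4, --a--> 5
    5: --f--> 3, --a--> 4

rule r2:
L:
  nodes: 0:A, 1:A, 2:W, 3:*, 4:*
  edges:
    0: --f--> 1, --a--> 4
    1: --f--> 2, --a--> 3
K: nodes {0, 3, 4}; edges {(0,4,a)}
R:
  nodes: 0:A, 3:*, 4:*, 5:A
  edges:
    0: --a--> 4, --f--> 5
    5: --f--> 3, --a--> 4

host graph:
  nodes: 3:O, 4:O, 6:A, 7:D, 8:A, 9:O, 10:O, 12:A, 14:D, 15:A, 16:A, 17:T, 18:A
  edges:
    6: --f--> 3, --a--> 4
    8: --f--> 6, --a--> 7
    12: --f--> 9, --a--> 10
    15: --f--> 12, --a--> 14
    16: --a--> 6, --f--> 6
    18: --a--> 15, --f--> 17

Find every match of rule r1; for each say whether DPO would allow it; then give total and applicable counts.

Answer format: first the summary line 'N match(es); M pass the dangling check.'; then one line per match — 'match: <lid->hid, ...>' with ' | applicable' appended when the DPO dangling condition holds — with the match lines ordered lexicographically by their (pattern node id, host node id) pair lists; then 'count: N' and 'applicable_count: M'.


2 match(es); 1 pass the dangling check.
match: 0->8, 1->6, 2->3, 3->4, 4->7
match: 0->15, 1->12, 2->9, 3->10, 4->14 | applicable
count: 2
applicable_count: 1


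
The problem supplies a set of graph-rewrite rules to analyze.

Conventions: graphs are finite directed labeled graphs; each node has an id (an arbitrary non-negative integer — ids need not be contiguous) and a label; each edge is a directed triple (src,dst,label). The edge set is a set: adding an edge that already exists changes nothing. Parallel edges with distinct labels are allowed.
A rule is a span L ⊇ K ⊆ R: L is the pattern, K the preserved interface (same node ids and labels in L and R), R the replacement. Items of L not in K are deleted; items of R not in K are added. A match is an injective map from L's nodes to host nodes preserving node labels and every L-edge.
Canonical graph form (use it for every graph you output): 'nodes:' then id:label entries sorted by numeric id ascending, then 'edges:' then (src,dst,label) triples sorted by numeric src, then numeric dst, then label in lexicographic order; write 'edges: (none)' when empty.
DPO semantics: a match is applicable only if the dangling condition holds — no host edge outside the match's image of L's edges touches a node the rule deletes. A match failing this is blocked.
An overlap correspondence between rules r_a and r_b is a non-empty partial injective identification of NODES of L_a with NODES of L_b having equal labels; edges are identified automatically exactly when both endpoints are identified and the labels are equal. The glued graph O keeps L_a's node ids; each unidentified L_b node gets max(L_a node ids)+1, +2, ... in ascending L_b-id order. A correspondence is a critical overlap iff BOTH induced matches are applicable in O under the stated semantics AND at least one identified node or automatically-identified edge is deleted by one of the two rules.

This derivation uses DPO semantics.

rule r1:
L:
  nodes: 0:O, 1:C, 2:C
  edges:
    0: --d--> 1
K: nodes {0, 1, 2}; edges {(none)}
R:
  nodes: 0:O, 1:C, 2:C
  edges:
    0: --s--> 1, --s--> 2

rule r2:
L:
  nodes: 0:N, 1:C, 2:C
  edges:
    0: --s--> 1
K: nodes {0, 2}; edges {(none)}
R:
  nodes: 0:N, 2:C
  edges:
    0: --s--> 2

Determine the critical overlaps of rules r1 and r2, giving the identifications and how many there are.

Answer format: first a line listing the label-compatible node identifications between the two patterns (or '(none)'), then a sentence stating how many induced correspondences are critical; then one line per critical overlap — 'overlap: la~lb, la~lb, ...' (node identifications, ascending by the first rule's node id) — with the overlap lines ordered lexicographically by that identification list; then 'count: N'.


label-compatible node identifications between L(r1) and L(r2): 1~1, 1~2, 2~1, 2~2
2 of the induced correspondences are critical overlaps of r1 and r2.
overlap: 1~2, 2~1
overlap: 2~1
count: 2


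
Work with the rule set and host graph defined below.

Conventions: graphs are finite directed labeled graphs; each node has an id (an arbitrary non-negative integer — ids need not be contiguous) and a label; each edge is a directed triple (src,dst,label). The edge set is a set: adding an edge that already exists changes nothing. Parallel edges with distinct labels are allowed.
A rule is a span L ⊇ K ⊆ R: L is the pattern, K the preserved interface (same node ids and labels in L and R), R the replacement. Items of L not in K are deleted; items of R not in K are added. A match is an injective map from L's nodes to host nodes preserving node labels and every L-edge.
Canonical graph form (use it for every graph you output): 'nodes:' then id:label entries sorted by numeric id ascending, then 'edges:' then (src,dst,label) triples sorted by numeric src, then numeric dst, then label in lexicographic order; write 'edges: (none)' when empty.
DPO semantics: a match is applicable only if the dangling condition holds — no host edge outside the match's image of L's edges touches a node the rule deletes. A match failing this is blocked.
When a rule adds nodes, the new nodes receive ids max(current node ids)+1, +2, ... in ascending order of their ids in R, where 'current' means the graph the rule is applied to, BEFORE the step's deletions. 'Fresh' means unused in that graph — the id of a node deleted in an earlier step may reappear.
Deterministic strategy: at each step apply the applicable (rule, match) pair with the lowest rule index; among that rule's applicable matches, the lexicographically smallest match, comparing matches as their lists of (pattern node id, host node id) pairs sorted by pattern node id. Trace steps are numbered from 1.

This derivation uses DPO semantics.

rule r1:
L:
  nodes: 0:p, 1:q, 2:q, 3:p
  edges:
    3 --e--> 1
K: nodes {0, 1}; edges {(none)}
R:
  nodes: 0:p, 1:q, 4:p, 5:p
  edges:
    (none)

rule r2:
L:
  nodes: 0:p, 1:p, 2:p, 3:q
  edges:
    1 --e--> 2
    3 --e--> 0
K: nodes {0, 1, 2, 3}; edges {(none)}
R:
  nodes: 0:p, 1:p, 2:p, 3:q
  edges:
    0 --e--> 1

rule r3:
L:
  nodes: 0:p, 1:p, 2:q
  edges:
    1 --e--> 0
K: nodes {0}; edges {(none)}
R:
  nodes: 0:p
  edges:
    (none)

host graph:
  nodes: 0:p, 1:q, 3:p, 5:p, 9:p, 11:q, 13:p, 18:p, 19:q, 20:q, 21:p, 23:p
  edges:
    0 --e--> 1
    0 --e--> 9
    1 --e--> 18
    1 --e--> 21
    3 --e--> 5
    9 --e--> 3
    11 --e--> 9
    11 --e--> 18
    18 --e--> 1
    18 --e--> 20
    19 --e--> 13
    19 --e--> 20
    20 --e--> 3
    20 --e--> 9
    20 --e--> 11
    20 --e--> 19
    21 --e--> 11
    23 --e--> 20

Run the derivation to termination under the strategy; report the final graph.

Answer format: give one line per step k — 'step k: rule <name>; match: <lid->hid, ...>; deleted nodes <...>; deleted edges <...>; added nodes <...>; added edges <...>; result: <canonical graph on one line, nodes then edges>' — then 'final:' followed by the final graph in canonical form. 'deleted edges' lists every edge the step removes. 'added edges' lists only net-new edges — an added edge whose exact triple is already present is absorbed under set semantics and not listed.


step 1: rule r2; match: 0->3, 1->0, 2->9, 3->20; deleted nodes (none); deleted edges (0,9,e); (20,3,e); added nodes (none); added edges (3,0,e); result: nodes: 0:p, 1:q, 3:p, 5:p, 9:p, 11:q, 13:p, 18:p, 19:q, 20:q, 21:p, 23:p edges: (0,1,e); (1,18,e); (1,21,e); (3,0,e); (3,5,e); (9,3,e); (11,9,e); (11,18,e); (18,1,e); (18,20,e); (19,13,e); (19,20,e); (20,9,e); (20,11,e); (20,19,e); (21,11,e); (23,20,e)
step 2: rule r2; match: 0->9, 1->3, 2->0, 3->11; deleted nodes (none); deleted edges (3,0,e); (11,9,e); added nodes (none); added edges (none); result: nodes: 0:p, 1:q, 3:p, 5:p, 9:p, 11:q, 13:p, 18:p, 19:q, 20:q, 21:p, 23:p edges: (0,1,e); (1,18,e); (1,21,e); (3,5,e); (9,3,e); (11,18,e); (18,1,e); (18,20,e); (19,13,e); (19,20,e); (20,9,e); (20,11,e); (20,19,e); (21,11,e); (23,20,e)
step 3: rule r2; match: 0->9, 1->3, 2->5, 3->20; deleted nodes (none); deleted edges (3,5,e); (20,9,e); added nodes (none); added edges (none); result: nodes: 0:p, 1:q, 3:p, 5:p, 9:p, 11:q, 13:p, 18:p, 19:q, 20:q, 21:p, 23:p edges: (0,1,e); (1,18,e); (1,21,e); (9,3,e); (11,18,e); (18,1,e); (18,20,e); (19,13,e); (19,20,e); (20,11,e); (20,19,e); (21,11,e); (23,20,e)
step 4: rule r2; match: 0->13, 1->9, 2->3, 3->19; deleted nodes (none); deleted edges (9,3,e); (19,13,e); added nodes (none); added edges (13,9,e); result: nodes: 0:p, 1:q, 3:p, 5:p, 9:p, 11:q, 13:p, 18:p, 19:q, 20:q, 21:p, 23:p edges: (0,1,e); (1,18,e); (1,21,e); (11,18,e); (13,9,e); (18,1,e); (18,20,e); (19,20,e); (20,11,e); (20,19,e); (21,11,e); (23,20,e)
step 5: rule r2; match: 0->18, 1->13, 2->9, 3->1; deleted nodes (none); deleted edges (1,18,e); (13,9,e); added nodes (none); added edges (18,13,e); result: nodes: 0:p, 1:q, 3:p, 5:p, 9:p, 11:q, 13:p, 18:p, 19:q, 20:q, 21:p, 23:p edges: (0,1,e); (1,21,e); (11,18,e); (18,1,e); (18,13,e); (18,20,e); (19,20,e); (20,11,e); (20,19,e); (21,11,e); (23,20,e)
step 6: rule r2; match: 0->21, 1->18, 2->13, 3->1; deleted nodes (none); deleted edges (1,21,e); (18,13,e); added nodes (none); added edges (21,18,e); result: nodes: 0:p, 1:q, 3:p, 5:p, 9:p, 11:q, 13:p, 18:p, 19:q, 20:q, 21:p, 23:p edges: (0,1,e); (11,18,e); (18,1,e); (18,20,e); (19,20,e); (20,11,e); (20,19,e); (21,11,e); (21,18,e); (23,20,e)
final:
nodes: 0:p, 1:q, 3:p, 5:p, 9:p, 11:q, 13:p, 18:p, 19:q, 20:q, 21:p, 23:p
edges: (0,1,e); (11,18,e); (18,1,e); (18,20,e); (19,20,e); (20,11,e); (20,19,e); (21,11,e); (21,18,e); (23,20,e)


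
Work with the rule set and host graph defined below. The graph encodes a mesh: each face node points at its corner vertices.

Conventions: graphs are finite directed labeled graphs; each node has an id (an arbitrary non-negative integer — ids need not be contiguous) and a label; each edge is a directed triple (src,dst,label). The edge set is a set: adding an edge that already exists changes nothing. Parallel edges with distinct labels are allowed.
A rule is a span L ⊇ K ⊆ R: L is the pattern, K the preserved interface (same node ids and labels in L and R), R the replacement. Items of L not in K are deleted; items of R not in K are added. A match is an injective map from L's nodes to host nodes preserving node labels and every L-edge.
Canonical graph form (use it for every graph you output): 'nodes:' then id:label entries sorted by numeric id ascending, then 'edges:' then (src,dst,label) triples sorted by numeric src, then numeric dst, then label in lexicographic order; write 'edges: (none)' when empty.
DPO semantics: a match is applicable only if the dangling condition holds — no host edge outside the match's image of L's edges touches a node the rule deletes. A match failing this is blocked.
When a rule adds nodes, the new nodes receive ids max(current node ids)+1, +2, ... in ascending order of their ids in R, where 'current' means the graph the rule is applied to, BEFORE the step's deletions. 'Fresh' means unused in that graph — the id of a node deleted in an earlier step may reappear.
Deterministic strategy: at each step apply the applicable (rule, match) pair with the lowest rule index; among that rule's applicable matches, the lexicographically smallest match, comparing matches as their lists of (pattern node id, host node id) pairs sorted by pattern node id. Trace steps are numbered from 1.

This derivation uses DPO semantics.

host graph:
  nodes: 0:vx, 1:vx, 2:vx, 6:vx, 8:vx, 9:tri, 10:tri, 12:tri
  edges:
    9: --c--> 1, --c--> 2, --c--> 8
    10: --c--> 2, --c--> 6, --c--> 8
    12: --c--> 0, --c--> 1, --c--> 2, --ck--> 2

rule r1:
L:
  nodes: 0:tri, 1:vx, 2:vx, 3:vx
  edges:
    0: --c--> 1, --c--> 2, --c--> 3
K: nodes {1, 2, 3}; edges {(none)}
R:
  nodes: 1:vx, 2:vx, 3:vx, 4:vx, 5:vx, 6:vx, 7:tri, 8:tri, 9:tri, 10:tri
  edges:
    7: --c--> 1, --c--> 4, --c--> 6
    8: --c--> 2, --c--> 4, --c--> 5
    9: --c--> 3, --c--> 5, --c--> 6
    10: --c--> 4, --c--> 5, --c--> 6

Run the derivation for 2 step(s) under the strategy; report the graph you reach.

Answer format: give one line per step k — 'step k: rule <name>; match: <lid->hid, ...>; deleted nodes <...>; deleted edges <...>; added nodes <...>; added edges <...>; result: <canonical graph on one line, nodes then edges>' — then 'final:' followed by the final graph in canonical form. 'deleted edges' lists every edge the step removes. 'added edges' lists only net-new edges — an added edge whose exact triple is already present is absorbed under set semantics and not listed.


step 1: rule r1; match: 0->9, 1->1, 2->2, 3->8; deleted nodes 9; deleted edges (9,1,c); (9,2,c); (9,8,c); added nodes 13, 14, 15, 16, 17, 18, 19; added edges (16,1,c); (16,13,c); (16,15,c); (17,2,c); (17,13,c); (17,14,c); (18,8,c); (18,14,c); (18,15,c); (19,13,c); (19,14,c); (19,15,c); result: nodes: 0:vx, 1:vx, 2:vx, 6:vx, 8:vx, 10:tri, 12:tri, 13:vx, 14:vx, 15:vx, 16:tri, 17:tri, 18:tri, 19:tri edges: (10,2,c); (10,6,c); (10,8,c); (12,0,c); (12,1,c); (12,2,c); (12,2,ck); (16,1,c); (16,13,c); (16,15,c); (17,2,c); (17,13,c); (17,14,c); (18,8,c); (18,14,c); (18,15,c); (19,13,c); (19,14,c); (19,15,c)
step 2: rule r1; match: 0->10, 1->2, 2->6, 3->8; deleted nodes 10; deleted edges (10,2,c); (10,6,c); (10,8,c); added nodes 20, 21, 22, 23, 24, 25, 26; added edges (23,2,c); (23,20,c); (23,22,c); (24,6,c); (24,20,c); (24,21,c); (25,8,c); (25,21,c); (25,22,c); (26,20,c); (26,21,c); (26,22,c); result: nodes: 0:vx, 1:vx, 2:vx, 6:vx, 8:vx, 12:tri, 13:vx, 14:vx, 15:vx, 16:tri, 17:tri, 18:tri, 19:tri, 20:vx, 21:vx, 22:vx, 23:tri, 24:tri, 25:tri, 26:tri edges: (12,0,c); (12,1,c); (12,2,c); (12,2,ck); (16,1,c); (16,13,c); (16,15,c); (17,2,c); (17,13,c); (17,14,c); (18,8,c); (18,14,c); (18,15,c); (19,13,c); (19,14,c); (19,15,c); (23,2,c); (23,20,c); (23,22,c); (24,6,c); (24,20,c); (24,21,c); (25,8,c); (25,21,c); (25,22,c); (26,20,c); (26,21,c); (26,22,c)
final:
nodes: 0:vx, 1:vx, 2:vx, 6:vx, 8:vx, 12:tri, 13:vx, 14:vx, 15:vx, 16:tri, 17:tri, 18:tri, 19:tri, 20:vx, 21:vx, 22:vx, 23:tri, 24:tri, 25:tri, 26:tri
edges: (12,0,c); (12,1,c); (12,2,c); (12,2,ck); (16,1,c); (16,13,c); (16,15,c); (17,2,c); (17,13,c); (17,14,c); (18,8,c); (18,14,c); (18,15,c); (19,13,c); (19,14,c); (19,15,c); (23,2,c); (23,20,c); (23,22,c); (24,6,c); (24,20,c); (24,21,c); (25,8,c); (25,21,c); (25,22,c); (26,20,c); (26,21,c); (26,22,c)


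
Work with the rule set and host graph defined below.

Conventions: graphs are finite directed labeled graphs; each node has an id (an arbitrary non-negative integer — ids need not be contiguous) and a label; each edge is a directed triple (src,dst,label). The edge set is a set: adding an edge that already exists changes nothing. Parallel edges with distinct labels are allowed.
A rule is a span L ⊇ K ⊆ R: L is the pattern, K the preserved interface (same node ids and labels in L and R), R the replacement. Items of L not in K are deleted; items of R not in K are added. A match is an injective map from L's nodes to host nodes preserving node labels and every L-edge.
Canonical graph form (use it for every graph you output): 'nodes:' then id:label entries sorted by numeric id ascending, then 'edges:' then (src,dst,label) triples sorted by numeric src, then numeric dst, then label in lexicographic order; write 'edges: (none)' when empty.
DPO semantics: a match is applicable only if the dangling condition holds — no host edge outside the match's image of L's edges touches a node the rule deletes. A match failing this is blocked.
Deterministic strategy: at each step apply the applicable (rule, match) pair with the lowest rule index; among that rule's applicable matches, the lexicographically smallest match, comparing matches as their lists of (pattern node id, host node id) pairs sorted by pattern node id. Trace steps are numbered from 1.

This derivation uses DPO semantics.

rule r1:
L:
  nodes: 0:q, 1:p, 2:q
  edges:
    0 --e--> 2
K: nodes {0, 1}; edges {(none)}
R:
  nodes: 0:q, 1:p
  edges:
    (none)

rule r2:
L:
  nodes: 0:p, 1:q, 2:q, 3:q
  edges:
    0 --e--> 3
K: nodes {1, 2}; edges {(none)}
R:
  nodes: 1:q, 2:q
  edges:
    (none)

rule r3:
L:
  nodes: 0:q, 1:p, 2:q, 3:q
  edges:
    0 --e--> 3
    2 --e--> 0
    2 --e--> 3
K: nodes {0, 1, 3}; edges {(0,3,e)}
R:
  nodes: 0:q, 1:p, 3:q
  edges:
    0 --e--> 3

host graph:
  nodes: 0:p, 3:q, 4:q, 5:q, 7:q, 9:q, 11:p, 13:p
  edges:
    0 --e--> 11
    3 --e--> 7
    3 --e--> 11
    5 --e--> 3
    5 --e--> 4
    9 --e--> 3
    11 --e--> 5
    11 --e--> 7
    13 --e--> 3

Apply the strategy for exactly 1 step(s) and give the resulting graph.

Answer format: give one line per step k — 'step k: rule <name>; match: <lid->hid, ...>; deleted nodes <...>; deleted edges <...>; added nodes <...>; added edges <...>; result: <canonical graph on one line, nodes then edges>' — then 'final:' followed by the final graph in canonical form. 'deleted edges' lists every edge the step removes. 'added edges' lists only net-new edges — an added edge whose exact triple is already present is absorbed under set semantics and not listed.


step 1: rule r1; match: 0->5, 1->0, 2->4; deleted nodes 4; deleted edges (5,4,e); added nodes (none); added edges (none); result: nodes: 0:p, 3:q, 5:q, 7:q, 9:q, 11:p, 13:p edges: (0,11,e); (3,7,e); (3,11,e); (5,3,e); (9,3,e); (11,5,e); (11,7,e); (13,3,e)
final:
nodes: 0:p, 3:q, 5:q, 7:q, 9:q, 11:p, 13:p
edges: (0,11,e); (3,7,e); (3,11,e); (5,3,e); (9,3,e); (11,5,e); (11,7,e); (13,3,e)


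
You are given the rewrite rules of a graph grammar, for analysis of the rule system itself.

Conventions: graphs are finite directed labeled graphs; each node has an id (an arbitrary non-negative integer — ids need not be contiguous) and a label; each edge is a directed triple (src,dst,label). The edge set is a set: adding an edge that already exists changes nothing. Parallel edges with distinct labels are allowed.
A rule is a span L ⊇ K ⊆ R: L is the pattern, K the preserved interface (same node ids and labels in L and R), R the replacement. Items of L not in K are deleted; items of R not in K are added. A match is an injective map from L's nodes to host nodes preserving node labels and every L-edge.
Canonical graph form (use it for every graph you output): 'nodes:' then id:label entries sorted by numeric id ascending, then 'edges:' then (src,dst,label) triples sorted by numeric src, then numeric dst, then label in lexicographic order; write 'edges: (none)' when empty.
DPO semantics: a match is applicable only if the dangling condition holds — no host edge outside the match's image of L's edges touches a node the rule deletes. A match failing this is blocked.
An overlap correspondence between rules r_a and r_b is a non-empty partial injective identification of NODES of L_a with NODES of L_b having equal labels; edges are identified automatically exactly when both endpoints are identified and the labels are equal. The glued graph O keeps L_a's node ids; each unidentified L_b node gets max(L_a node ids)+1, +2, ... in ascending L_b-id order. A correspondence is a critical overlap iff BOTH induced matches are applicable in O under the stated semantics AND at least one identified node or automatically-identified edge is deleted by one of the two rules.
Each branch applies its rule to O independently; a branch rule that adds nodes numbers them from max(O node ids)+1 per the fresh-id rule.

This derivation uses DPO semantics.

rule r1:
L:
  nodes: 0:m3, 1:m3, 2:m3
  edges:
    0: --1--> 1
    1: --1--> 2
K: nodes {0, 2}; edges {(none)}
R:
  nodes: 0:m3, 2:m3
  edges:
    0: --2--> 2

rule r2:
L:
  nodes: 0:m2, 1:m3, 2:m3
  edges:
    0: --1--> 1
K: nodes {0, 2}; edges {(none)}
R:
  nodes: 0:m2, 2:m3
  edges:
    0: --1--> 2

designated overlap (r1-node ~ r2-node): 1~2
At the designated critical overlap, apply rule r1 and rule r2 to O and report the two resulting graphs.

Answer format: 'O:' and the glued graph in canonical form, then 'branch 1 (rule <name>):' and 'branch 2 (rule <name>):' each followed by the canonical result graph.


O:
nodes: 0:m3, 1:m3, 2:m3, 3:m2, 4:m3
edges: (0,1,1); (1,2,1); (3,4,1)
branch 1 (rule r1):
nodes: 0:m3, 2:m3, 3:m2, 4:m3
edges: (0,2,2); (3,4,1)
branch 2 (rule r2):
nodes: 0:m3, 1:m3, 2:m3, 3:m2
edges: (0,1,1); (1,2,1); (3,1,1)


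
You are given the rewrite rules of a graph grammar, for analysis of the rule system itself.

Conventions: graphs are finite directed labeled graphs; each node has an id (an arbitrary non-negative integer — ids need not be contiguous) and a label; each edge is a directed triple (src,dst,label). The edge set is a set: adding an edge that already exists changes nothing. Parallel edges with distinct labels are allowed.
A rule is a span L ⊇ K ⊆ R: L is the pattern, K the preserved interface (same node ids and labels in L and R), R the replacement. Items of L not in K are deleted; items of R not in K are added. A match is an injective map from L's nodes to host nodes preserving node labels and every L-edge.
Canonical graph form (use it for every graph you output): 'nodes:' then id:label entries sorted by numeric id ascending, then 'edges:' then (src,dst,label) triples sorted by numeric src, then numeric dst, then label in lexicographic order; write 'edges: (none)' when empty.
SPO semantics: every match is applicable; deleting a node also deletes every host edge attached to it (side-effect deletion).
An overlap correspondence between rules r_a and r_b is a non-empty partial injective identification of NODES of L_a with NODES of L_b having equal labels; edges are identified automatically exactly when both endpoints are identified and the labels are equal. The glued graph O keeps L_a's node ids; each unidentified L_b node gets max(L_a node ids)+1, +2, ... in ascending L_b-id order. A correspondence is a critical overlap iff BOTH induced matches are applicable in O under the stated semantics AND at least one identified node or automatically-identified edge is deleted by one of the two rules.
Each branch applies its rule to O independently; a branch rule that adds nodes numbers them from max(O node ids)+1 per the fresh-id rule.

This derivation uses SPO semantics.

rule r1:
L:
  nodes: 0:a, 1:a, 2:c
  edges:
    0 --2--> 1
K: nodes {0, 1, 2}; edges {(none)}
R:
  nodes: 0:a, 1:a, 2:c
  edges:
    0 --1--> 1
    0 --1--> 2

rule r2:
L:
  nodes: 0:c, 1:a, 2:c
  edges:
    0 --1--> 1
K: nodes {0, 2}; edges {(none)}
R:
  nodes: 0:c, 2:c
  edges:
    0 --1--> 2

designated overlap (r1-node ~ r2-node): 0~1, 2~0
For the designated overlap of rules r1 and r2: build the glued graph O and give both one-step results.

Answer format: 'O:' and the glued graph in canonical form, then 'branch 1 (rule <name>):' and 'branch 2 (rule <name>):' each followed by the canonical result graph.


O:
nodes: 0:a, 1:a, 2:c, 3:c
edges: (0,1,2); (2,0,1)
branch 1 (rule r1):
nodes: 0:a, 1:a, 2:c, 3:c
edges: (0,1,1); (0,2,1); (2,0,1)
branch 2 (rule r2):
nodes: 1:a, 2:c, 3:c
edges: (2,3,1)


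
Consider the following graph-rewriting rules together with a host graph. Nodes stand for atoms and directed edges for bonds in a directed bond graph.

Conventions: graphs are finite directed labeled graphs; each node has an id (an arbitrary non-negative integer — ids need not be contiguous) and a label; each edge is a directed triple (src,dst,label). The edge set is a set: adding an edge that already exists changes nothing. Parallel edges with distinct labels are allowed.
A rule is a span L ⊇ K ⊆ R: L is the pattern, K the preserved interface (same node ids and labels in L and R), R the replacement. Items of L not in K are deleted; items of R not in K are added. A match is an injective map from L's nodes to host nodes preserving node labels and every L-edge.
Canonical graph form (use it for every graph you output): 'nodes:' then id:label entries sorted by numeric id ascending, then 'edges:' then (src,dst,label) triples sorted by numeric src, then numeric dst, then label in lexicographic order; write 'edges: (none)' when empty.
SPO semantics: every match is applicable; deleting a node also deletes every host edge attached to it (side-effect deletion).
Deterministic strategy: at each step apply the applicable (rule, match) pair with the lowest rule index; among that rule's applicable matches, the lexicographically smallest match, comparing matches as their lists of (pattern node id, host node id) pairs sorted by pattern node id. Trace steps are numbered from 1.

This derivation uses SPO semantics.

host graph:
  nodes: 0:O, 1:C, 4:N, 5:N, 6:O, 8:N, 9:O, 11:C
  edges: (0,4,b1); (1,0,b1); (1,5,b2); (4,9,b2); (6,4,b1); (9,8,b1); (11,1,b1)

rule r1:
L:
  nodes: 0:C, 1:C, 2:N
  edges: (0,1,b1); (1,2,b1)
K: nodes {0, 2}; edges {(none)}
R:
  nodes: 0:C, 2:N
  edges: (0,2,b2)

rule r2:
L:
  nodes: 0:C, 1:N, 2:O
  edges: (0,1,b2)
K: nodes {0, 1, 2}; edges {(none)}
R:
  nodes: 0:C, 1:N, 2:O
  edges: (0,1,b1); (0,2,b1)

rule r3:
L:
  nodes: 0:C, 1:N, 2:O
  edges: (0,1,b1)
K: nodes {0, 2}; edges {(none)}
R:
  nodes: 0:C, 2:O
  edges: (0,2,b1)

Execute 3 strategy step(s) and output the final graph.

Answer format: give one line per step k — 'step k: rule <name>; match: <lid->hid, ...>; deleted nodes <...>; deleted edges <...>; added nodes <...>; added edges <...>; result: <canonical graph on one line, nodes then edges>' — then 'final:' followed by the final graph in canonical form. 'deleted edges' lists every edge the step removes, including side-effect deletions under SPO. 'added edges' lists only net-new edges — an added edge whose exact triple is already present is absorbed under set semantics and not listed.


step 1: rule r2; match: 0->1, 1->5, 2->0; deleted nodes (none); deleted edges (1,5,b2); added nodes (none); added edges (1,5,b1); result: nodes: 0:O, 1:C, 4:N, 5:N, 6:O, 8:N, 9:O, 11:C edges: (0,4,b1); (1,0,b1); (1,5,b1); (4,9,b2); (6,4,b1); (9,8,b1); (11,1,b1)
step 2: rule r1; match: 0->11, 1->1, 2->5; deleted nodes 1; deleted edges (1,0,b1); (1,5,b1); (11,1,b1); added nodes (none); added edges (11,5,b2); result: nodes: 0:O, 4:N, 5:N, 6:O, 8:N, 9:O, 11:C edges: (0,4,b1); (4,9,b2); (6,4,b1); (9,8,b1); (11,5,b2)
step 3: rule r2; match: 0->11, 1->5, 2->0; deleted nodes (none); deleted edges (11,5,b2); added nodes (none); added edges (11,0,b1); (11,5,b1); result: nodes: 0:O, 4:N, 5:N, 6:O, 8:N, 9:O, 11:C edges: (0,4,b1); (4,9,b2); (6,4,b1); (9,8,b1); (11,0,b1); (11,5,b1)
final:
nodes: 0:O, 4:N, 5:N, 6:O, 8:N, 9:O, 11:C
edges: (0,4,b1); (4,9,b2); (6,4,b1); (9,8,b1); (11,0,b1); (11,5,b1)


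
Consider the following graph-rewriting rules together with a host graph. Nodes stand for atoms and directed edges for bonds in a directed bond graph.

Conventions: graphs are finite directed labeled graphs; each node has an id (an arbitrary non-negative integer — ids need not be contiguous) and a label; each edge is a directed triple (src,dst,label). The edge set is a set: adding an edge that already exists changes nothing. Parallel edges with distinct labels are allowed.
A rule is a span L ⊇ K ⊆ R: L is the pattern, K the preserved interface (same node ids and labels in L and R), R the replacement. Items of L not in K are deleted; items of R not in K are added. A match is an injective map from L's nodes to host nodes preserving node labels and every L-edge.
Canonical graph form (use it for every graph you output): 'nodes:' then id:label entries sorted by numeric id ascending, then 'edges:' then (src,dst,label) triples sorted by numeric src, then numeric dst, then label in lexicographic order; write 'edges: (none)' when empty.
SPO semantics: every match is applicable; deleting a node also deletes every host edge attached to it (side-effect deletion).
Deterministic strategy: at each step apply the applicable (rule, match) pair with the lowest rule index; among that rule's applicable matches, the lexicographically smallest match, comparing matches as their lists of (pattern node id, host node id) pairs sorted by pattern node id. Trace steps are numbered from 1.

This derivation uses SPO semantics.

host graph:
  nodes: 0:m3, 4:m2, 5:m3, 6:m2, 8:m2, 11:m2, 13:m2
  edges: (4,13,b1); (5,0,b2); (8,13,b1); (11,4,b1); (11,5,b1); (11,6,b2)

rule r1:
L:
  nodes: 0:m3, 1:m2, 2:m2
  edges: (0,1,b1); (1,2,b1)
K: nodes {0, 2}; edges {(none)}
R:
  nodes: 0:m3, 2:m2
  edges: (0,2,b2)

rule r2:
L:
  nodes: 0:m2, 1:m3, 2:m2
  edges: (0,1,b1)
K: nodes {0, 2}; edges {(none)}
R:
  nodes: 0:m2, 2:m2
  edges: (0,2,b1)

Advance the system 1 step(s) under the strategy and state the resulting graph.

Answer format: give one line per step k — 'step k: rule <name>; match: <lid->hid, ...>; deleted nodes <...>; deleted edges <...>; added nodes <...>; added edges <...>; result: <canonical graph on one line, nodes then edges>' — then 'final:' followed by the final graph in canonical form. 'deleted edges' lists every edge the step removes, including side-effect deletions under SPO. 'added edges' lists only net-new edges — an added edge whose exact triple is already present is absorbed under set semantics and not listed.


step 1: rule r2; match: 0->11, 1->5, 2->4; deleted nodes 5; deleted edges (5,0,b2); (11,5,b1); added nodes (none); added edges (none); result: nodes: 0:m3, 4:m2, 6:m2, 8:m2, 11:m2, 13:m2 edges: (4,13,b1); (8,13,b1); (11,4,b1); (11,6,b2)
final:
nodes: 0:m3, 4:m2, 6:m2, 8:m2, 11:m2, 13:m2
edges: (4,13,b1); (8,13,b1); (11,4,b1); (11,6,b2)


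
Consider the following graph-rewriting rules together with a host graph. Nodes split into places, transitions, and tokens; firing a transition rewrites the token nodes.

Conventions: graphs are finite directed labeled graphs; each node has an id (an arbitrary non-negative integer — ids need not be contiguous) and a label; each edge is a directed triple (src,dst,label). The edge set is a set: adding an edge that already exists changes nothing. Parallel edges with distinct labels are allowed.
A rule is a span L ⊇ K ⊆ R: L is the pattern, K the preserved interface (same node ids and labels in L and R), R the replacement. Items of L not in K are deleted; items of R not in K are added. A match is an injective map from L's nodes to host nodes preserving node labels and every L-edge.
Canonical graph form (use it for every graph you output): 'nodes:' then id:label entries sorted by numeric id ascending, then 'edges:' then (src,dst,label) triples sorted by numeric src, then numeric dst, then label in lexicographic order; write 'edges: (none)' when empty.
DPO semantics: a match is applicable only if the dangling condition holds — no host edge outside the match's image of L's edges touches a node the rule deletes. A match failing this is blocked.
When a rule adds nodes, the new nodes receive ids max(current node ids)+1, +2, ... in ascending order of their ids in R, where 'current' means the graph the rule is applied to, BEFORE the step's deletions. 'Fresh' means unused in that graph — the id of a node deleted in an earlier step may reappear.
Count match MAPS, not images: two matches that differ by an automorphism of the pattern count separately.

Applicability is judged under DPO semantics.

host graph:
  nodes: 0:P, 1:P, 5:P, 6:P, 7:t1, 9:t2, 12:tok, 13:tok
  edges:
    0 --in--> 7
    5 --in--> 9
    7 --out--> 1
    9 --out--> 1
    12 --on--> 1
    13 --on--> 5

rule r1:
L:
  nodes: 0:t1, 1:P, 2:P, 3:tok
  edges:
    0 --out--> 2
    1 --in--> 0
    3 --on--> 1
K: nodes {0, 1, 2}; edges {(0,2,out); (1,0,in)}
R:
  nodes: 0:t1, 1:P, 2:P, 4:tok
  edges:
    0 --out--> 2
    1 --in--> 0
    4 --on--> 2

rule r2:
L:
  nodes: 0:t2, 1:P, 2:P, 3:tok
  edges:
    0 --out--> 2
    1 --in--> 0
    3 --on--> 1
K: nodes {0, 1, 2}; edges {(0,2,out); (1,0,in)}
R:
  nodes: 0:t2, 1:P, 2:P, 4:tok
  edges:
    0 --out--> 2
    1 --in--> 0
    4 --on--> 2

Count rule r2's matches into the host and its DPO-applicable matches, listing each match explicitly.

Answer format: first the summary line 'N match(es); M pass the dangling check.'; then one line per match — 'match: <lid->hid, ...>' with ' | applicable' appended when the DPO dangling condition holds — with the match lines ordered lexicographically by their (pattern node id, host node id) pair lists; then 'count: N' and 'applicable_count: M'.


1 match(es); 1 pass the dangling check.
match: 0->9, 1->5, 2->1, 3->13 | applicable
count: 1
applicable_count: 1


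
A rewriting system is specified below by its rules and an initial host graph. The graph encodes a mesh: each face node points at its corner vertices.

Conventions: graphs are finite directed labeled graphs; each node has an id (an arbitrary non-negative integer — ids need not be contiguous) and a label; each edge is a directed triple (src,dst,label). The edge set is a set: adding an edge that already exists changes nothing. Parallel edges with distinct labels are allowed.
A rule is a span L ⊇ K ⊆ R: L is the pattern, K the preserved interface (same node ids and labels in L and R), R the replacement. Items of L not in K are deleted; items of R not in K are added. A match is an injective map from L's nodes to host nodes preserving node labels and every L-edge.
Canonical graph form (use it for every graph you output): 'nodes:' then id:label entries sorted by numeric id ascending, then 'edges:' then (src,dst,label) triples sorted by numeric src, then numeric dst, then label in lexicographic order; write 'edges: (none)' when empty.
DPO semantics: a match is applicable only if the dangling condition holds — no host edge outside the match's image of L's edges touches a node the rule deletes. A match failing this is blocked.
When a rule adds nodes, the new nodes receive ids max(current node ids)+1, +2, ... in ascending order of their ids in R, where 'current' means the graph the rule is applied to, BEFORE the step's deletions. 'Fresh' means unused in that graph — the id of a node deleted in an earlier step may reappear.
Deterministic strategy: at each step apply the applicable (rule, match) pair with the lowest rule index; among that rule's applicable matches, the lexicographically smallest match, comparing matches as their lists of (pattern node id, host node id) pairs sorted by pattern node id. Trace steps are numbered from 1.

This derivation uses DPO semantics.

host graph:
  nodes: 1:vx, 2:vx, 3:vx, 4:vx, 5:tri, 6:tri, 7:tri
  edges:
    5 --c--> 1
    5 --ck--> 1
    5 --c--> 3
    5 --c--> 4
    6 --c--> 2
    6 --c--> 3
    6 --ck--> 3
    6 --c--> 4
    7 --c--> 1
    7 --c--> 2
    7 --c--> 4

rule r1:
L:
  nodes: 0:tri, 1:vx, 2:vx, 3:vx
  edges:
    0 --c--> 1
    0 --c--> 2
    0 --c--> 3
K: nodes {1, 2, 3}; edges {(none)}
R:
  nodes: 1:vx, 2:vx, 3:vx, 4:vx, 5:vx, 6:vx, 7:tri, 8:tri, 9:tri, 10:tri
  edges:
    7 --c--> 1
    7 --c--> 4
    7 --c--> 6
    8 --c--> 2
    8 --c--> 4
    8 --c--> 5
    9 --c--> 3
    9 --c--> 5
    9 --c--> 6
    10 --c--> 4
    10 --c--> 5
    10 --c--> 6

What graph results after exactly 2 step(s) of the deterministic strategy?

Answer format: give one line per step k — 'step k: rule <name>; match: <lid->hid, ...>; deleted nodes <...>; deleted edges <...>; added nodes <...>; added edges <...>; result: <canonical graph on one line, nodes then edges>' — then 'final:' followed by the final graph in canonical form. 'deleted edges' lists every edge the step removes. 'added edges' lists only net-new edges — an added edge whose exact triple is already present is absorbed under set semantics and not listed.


step 1: rule r1; match: 0->7, 1->1, 2->2, 3->4; deleted nodes 7; deleted edges (7,1,c); (7,2,c); (7,4,c); added nodes 8, 9, 10, 11, 12, 13, 14; added edges (11,1,c); (11,8,c); (11,10,c); (12,2,c); (12,8,c); (12,9,c); (13,4,c); (13,9,c); (13,10,c); (14,8,c); (14,9,c); (14,10,c); result: nodes: 1:vx, 2:vx, 3:vx, 4:vx, 5:tri, 6:tri, 8:vx, 9:vx, 10:vx, 11:tri, 12:tri, 13:tri, 14:tri edges: (5,1,c); (5,1,ck); (5,3,c); (5,4,c); (6,2,c); (6,3,c); (6,3,ck); (6,4,c); (11,1,c); (11,8,c); (11,10,c); (12,2,c); (12,8,c); (12,9,c); (13,4,c); (13,9,c); (13,10,c); (14,8,c); (14,9,c); (14,10,c)
step 2: rule r1; match: 0->11, 1->1, 2->8, 3->10; deleted nodes 11; deleted edges (11,1,c); (11,8,c); (11,10,c); added nodes 15, 16, 17, 18, 19, 20, 21; added edges (18,1,c); (18,15,c); (18,17,c); (19,8,c); (19,15,c); (19,16,c); (20,10,c); (20,16,c); (20,17,c); (21,15,c); (21,16,c); (21,17,c); result: nodes: 1:vx, 2:vx, 3:vx, 4:vx, 5:tri, 6:tri, 8:vx, 9:vx, 10:vx, 12:tri, 13:tri, 14:tri, 15:vx, 16:vx, 17:vx, 18:tri, 19:tri, 20:tri, 21:tri edges: (5,1,c); (5,1,ck); (5,3,c); (5,4,c); (6,2,c); (6,3,c); (6,3,ck); (6,4,c); (12,2,c); (12,8,c); (12,9,c); (13,4,c); (13,9,c); (13,10,c); (14,8,c); (14,9,c); (14,10,c); (18,1,c); (18,15,c); (18,17,c); (19,8,c); (19,15,c); (19,16,c); (20,10,c); (20,16,c); (20,17,c); (21,15,c); (21,16,c); (21,17,c)
final:
nodes: 1:vx, 2:vx, 3:vx, 4:vx, 5:tri, 6:tri, 8:vx, 9:vx, 10:vx, 12:tri, 13:tri, 14:tri, 15:vx, 16:vx, 17:vx, 18:tri, 19:tri, 20:tri, 21:tri
edges: (5,1,c); (5,1,ck); (5,3,c); (5,4,c); (6,2,c); (6,3,c); (6,3,ck); (6,4,c); (12,2,c); (12,8,c); (12,9,c); (13,4,c); (13,9,c); (13,10,c); (14,8,c); (14,9,c); (14,10,c); (18,1,c); (18,15,c); (18,17,c); (19,8,c); (19,15,c); (19,16,c); (20,10,c); (20,16,c); (20,17,c); (21,15,c); (21,16,c); (21,17,c)
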